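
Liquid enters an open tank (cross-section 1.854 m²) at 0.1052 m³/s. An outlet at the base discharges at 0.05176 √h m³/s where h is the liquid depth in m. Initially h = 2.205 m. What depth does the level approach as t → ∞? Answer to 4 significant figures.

Level balance: A dh/dt = 0.1052 − 0.05176 √h. Setting dh/dt = 0:
Q_in = 0.05176 √h_ss ⇒ √h_ss = 0.1052/0.05176 = 2.03246.
h_ss = 2.03246² = 4.13088 m. (Since h₀ = 2.205 m < h_ss, the level will rise toward this value.)

4.131 m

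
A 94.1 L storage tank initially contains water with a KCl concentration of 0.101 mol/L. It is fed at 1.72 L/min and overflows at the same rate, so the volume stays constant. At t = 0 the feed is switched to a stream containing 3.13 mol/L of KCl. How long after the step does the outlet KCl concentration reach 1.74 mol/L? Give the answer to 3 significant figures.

42.6 min

Species balance: V dC/dt = Q(C_in − C) ⇒ τ = V/Q = 54.709 min.
C(t) = C_in + (C₀ − C_in) e^(−t/τ). Set C = 1.74 and solve for t:
e^(−t/τ) = (C − C_in)/(C₀ − C_in) = (1.74 − 3.13)/(0.101 − 3.13) = 0.45890
t = −τ ln(…) = 54.709 × 0.77893 = 42.615 min.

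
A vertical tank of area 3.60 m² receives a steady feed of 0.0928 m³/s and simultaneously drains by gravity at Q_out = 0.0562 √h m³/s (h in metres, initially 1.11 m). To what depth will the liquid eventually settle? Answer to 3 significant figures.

2.73 m

Level balance: A dh/dt = 0.0928 − 0.0562 √h. Setting dh/dt = 0:
Q_in = 0.0562 √h_ss ⇒ √h_ss = 0.0928/0.0562 = 1.6512.
h_ss = 1.6512² = 2.7266 m. (Since h₀ = 1.11 m < h_ss, the level will rise toward this value.)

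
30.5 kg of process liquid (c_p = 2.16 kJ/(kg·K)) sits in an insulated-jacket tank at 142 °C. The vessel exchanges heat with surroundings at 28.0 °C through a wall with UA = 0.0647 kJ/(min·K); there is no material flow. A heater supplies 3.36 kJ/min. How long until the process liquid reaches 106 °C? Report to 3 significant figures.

M c_p dT/dt = −UA(T − T_amb) + Q̇.
τ = M c_p/UA = 1018.2 min; T_ss = T_amb + Q̇/UA = 28.0 + 3.36/0.0647 = 79.932 °C.
T(t) = T_ss + (T₀ − T_ss)e^(−t/τ); set T = 106:
t = −τ ln[(T − T_ss)/(T₀ − T_ss)] = −1018.2 · ln(0.41999) = 883.34 min.

883 min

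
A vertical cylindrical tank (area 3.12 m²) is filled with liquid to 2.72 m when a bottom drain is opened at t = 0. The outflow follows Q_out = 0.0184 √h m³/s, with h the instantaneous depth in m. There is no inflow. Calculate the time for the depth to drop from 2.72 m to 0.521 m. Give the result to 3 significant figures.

A dh/dt = −Q_out = −0.0184 √h.
This is separable: 2 d(√h)/dt = −0.0184/A, so √h = √h₀ − (0.0184/(2A)) t.
t = 2A(√h₀ − √h)/0.0184 = 2·3.12·(√2.72 − √0.521)/0.0184
  = 6.2400 × (1.6492 − 0.72180) / 0.0184 = 314.52 s.

315 s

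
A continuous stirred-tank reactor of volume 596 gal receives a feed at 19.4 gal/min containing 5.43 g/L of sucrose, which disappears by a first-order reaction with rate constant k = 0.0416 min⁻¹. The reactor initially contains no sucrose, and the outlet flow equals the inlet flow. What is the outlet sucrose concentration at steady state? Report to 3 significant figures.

2.38 g/L

V dC/dt = Q(C_in − C) − k V C.
Steady state (dC/dt = 0): C_ss = Q C_in/(Q + kV) = C_in/(1 + kV/Q).
C_ss = 19.4·5.43/(19.4 + 0.0416·596) = 105.34/44.194 = 2.3836 g/L.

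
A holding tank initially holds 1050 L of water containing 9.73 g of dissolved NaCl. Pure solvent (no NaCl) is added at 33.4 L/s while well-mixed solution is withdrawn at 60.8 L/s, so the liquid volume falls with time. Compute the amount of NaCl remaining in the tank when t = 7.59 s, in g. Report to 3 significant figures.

Let m(t) be the amount of NaCl. Volume: V(t) = V₀ + (Q_in − Q_out) t = 1050 − 27.400 t; V(7.59) = 842.03 L.
Species balance (pure solvent in): dm/dt = −Q_out · m/V(t).
Separate: dm/m = −Q_out dt/V(t) ⇒ ln(m/m₀) = −(Q_out/(Q_in−Q_out)) ln(V/V₀).
m = m₀ (V₀/V)^(Q_out/(Q_in−Q_out)) = 9.73 × (1050/842.03)^(-2.2190) = 5.9621 g.

5.96 g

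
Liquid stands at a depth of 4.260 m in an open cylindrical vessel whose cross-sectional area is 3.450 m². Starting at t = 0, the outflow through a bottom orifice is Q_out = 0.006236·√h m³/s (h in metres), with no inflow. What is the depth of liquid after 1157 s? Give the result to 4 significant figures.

1.037 m

With no inflow, A dh/dt = −0.006236 √h.
Separate and integrate: 2(√h − √h₀) = −(0.006236/A) t.
√h = √4.260 − 0.006236·1157/(2·3.450) = 2.06398 − 1.04566 = 1.01832.
h = 1.01832² = 1.03697 m.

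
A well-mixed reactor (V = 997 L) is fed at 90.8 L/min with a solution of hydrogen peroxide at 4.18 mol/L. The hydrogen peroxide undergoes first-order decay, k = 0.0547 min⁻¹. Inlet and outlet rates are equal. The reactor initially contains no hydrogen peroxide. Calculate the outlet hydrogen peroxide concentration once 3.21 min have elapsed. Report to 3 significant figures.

Species balance: V dC/dt = Q C_in − Q C − k V C.
This is linear with rate a = Q/V + k = 0.14577 min⁻¹.
C_ss = Q C_in/(Q + kV) = 2.6115 mol/L; C(t) = C_ss + (C₀ − C_ss) e^(−a t).
C(3.21) = 2.6115 + (-2.6115)·e^(−0.14577·3.21) = 2.6115 + (-2.6115)·0.62630 = 0.97593 mol/L.

0.976 mol/L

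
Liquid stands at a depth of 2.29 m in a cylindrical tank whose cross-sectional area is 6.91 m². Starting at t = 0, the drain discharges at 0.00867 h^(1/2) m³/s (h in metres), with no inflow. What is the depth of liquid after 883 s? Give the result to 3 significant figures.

0.920 m

With no inflow, A dh/dt = −0.00867 √h.
This is separable: 2 d(√h)/dt = −0.00867/A, so √h = √h₀ − (0.00867/(2A)) t.
√h = √2.29 − 0.00867·883/(2·6.91) = 1.5133 − 0.55395 = 0.95932.
h = 0.95932² = 0.92030 m.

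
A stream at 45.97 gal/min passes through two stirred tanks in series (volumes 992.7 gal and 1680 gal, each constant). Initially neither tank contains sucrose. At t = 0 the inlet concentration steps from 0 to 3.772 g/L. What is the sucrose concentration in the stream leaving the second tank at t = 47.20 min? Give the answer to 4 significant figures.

1.850 g/L

Time constants: τᵢ = Vᵢ/Q for each well-mixed tank.
τ₁ = 992.7/45.97 = 21.5945 min; τ₂ = 1680/45.97 = 36.5456 min.
Solving the cascade with C₁(0)=C₂(0)=0 gives C₂(t) = C_in[1 − (τ₁ e^(−t/τ₁) − τ₂ e^(−t/τ₂))/(τ₁ − τ₂)].
At t = 47.20: e^(−t/τ₁) = 0.112395, e^(−t/τ₂) = 0.274848.
C₂ = 3.772·[1 − (21.5945·0.112395 − 36.5456·0.274848)/(-14.9511)] = 3.772·0.490513 = 1.85022 g/L.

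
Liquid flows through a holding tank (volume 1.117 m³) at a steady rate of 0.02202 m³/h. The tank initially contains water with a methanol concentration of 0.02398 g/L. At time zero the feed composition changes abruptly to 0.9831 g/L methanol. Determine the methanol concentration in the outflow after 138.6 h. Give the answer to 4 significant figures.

0.9207 g/L

Unsteady species balance (constant V, well mixed): V dC/dt = Q(C_in − C).
Rewrite as dC/dt + C/τ = C_in/τ, τ = V/Q = 50.7266 h.
This is linear first-order; C(t) = C_in + (C₀ − C_in) e^(−t/τ).
C(138.6) = 0.9831 + (0.02398 − 0.9831)·e^(−138.6/50.7266) = 0.9831 + (-0.959120)·0.0650699 = 0.920690 g/L.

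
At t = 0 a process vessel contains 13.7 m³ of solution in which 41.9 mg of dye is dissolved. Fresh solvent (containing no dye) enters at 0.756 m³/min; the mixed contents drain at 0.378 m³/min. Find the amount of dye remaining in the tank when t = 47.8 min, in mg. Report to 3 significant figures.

18.1 mg

Total volume: dV/dt = Q_in − Q_out = 0.37800 m³/min, so V(t) = 13.7 + 0.37800 t and V(47.8) = 31.768 m³.
Solute balance: dm/dt = 0 − Q_out C = −Q_out m/V(t).
dm/m = −Q_out dt/(V₀ + 0.37800 t); integrating gives ln(m/m₀) = −(Q_out/(Q_in−Q_out)) ln(V/V₀).
m = m₀ (V₀/V)^(Q_out/(Q_in−Q_out)) = 41.9 × (13.7/31.768)^(1.0000) = 18.069 mg.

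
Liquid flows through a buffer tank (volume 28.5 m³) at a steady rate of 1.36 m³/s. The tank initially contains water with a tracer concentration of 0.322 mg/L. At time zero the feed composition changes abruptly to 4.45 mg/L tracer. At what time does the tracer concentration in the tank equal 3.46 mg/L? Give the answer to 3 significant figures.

29.9 s

Species balance: V dC/dt = Q(C_in − C) ⇒ τ = V/Q = 20.956 s.
C(t) = C_in + (C₀ − C_in) e^(−t/τ). Set C = 3.46 and solve for t:
e^(−t/τ) = (C − C_in)/(C₀ − C_in) = (3.46 − 4.45)/(0.322 − 4.45) = 0.23983
t = −τ ln(…) = 20.956 × 1.4278 = 29.922 s.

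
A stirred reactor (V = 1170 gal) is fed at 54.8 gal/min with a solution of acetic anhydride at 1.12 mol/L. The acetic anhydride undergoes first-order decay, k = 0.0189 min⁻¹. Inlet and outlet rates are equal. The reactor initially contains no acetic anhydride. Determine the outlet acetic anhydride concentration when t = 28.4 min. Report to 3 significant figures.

V dC/dt = Q(C_in − C) − k V C.
dC/dt = (Q/V) C_in − (Q/V + k) C; effective rate a = Q/V + k = 0.046838 + 0.0189 = 0.065738 min⁻¹.
C_ss = Q C_in/(Q + kV) = 0.79799 mol/L; C(t) = C_ss + (C₀ − C_ss) e^(−a t).
C(28.4) = 0.79799 + (-0.79799)·e^(−0.065738·28.4) = 0.79799 + (-0.79799)·0.15459 = 0.67463 mol/L.

0.675 mol/L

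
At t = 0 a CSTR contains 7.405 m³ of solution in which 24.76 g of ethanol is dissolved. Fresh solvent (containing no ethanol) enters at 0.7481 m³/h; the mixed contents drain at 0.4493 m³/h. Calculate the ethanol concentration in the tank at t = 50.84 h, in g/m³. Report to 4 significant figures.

Let m(t) be the amount of ethanol. Volume: V(t) = V₀ + (Q_in − Q_out) t = 7.405 + 0.298800 t; V(50.84) = 22.5960 m³.
Solute balance: dm/dt = 0 − Q_out C = −Q_out m/V(t).
Separate: dm/m = −Q_out dt/V(t) ⇒ ln(m/m₀) = −(Q_out/(Q_in−Q_out)) ln(V/V₀).
m = m₀ (V₀/V)^(Q_out/(Q_in−Q_out)) = 24.76 × (7.405/22.5960)^(1.50368) = 4.62602 g.
C = m/V = 4.62602/22.5960 = 0.204727 g/m³.

0.2047 g/m³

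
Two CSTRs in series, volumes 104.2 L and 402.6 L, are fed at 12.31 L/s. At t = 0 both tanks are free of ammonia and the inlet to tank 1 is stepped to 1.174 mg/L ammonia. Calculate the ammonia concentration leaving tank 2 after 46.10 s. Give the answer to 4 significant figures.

0.7889 mg/L

Time constants: τᵢ = Vᵢ/Q for each well-mixed tank.
τ₁ = 104.2/12.31 = 8.46466 s; τ₂ = 402.6/12.31 = 32.7051 s.
Tank 1: C₁ = C_in(1 − e^(−t/τ₁)). Tank 2 (τ₁ ≠ τ₂): C₂ = C_in[1 − (τ₁ e^(−t/τ₁) − τ₂ e^(−t/τ₂))/(τ₁ − τ₂)].
At t = 46.10: e^(−t/τ₁) = 0.00431279, e^(−t/τ₂) = 0.244249.
C₂ = 1.174·[1 − (8.46466·0.00431279 − 32.7051·0.244249)/(-24.2405)] = 1.174·0.671966 = 0.788888 mg/L.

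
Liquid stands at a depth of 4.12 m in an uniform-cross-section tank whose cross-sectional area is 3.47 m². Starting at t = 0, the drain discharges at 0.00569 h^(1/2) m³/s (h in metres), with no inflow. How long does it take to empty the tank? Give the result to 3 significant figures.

Volume balance on the tank: A dh/dt = −0.00569 √h.
∫ h^(−1/2) dh = −(0.00569/A) ∫ dt, giving 2√h = 2√h₀ − (0.00569/A) t.
Set h = 0: 2√h₀ = (0.00569/A) t_empty ⇒ t_empty = 2A√h₀/0.00569.
t_empty = 2·3.47·√4.12/0.00569 = 6.9400·2.0298/0.00569 = 2475.7 s.

2480 s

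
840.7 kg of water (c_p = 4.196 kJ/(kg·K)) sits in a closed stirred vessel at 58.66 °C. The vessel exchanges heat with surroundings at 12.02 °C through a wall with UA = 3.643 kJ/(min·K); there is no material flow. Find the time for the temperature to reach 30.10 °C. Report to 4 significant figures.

Unsteady energy balance on the tank contents: M c_p dT/dt = −UA(T − T_amb).
τ = M c_p/UA = 968.317 min; T_ss = T_amb = 12.0200 °C.
T(t) = T_ss + (T₀ − T_ss)e^(−t/τ); set T = 30.10:
t = −τ ln[(T − T_ss)/(T₀ − T_ss)] = −968.317 · ln(0.387650) = 917.627 min.

917.6 min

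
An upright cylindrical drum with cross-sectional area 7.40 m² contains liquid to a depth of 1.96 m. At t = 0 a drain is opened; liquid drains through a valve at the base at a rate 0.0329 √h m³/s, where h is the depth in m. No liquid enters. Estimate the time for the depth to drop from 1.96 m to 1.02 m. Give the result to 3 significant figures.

175 s

With no inflow, A dh/dt = −0.0329 √h.
This is separable: 2 d(√h)/dt = −0.0329/A, so √h = √h₀ − (0.0329/(2A)) t.
t = 2A(√h₀ − √h)/0.0329 = 2·7.40·(√1.96 − √1.02)/0.0329
  = 14.800 × (1.4000 − 1.0100) / 0.0329 = 175.46 s.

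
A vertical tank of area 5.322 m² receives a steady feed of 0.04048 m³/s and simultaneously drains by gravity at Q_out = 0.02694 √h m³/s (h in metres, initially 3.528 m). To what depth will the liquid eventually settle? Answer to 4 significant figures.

2.258 m

Volume balance on the tank: A dh/dt = Q_in − 0.02694 √h. At steady state dh/dt = 0:
Q_in = 0.02694 √h_ss ⇒ √h_ss = 0.04048/0.02694 = 1.50260.
h_ss = 1.50260² = 2.25780 m. (Since h₀ = 3.528 m > h_ss, the level will fall toward this value.)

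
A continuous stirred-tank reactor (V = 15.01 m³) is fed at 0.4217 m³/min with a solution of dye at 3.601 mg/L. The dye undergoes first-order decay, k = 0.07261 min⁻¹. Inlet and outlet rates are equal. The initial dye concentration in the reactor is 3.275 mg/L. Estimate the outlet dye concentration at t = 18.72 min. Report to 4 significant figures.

V dC/dt = Q(C_in − C) − k V C.
This is linear with rate a = Q/V + k = 0.100705 min⁻¹.
C_ss = Q C_in/(Q + kV) = 1.00461 mg/L; C(t) = C_ss + (C₀ − C_ss) e^(−a t).
C(18.72) = 1.00461 + (2.27039)·e^(−0.100705·18.72) = 1.00461 + (2.27039)·0.151800 = 1.34925 mg/L.

1.349 mg/L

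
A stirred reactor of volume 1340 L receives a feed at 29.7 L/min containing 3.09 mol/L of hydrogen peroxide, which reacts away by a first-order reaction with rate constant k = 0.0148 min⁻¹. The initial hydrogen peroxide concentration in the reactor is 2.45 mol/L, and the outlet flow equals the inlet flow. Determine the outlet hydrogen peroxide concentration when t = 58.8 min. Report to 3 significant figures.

1.92 mol/L

Accumulation = in − out − consumed: V dC/dt = Q C_in − Q C − k V C.
This is linear with rate a = Q/V + k = 0.036964 min⁻¹.
C_ss = Q C_in/(Q + kV) = 1.8528 mol/L; C(t) = C_ss + (C₀ − C_ss) e^(−a t).
C(58.8) = 1.8528 + (0.59720)·e^(−0.036964·58.8) = 1.8528 + (0.59720)·0.11378 = 1.9208 mol/L.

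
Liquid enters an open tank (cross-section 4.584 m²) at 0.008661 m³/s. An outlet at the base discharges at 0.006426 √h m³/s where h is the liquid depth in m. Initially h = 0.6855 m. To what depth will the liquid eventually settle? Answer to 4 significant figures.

1.817 m

Mass balance (ρ constant): A dh/dt = Q_in − 0.006426 √h. At steady state dh/dt = 0:
Q_in = 0.006426 √h_ss ⇒ √h_ss = 0.008661/0.006426 = 1.34781.
h_ss = 1.34781² = 1.81658 m. (Since h₀ = 0.6855 m < h_ss, the level will rise toward this value.)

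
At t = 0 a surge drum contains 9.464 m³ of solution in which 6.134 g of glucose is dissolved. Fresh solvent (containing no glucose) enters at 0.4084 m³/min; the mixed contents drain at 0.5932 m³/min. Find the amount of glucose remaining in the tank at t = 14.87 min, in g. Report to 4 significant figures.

2.040 g

Total volume: dV/dt = Q_in − Q_out = -0.184800 m³/min, so V(t) = 9.464 − 0.184800 t and V(14.87) = 6.71602 m³.
Solute balance: dm/dt = 0 − Q_out C = −Q_out m/V(t).
dm/m = −Q_out dt/(V₀ − 0.184800 t); integrating gives ln(m/m₀) = −(Q_out/(Q_in−Q_out)) ln(V/V₀).
m = m₀ (V₀/V)^(Q_out/(Q_in−Q_out)) = 6.134 × (9.464/6.71602)^(-3.20996) = 2.03977 g.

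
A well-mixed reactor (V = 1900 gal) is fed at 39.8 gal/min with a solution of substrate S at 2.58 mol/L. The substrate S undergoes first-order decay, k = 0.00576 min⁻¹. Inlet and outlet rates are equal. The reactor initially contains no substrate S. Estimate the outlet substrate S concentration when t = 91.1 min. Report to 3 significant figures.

1.85 mol/L

Species balance: V dC/dt = Q C_in − Q C − k V C.
dC/dt = (Q/V) C_in − (Q/V + k) C; effective rate a = Q/V + k = 0.020947 + 0.00576 = 0.026707 min⁻¹.
C_ss = Q C_in/(Q + kV) = 2.0236 mol/L; C(t) = C_ss + (C₀ − C_ss) e^(−a t).
C(91.1) = 2.0236 + (-2.0236)·e^(−0.026707·91.1) = 2.0236 + (-2.0236)·0.087769 = 1.8460 mol/L.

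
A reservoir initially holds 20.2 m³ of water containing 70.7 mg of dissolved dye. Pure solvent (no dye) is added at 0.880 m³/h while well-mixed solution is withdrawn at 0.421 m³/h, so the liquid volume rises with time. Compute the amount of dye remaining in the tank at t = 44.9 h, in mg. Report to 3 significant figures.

37.1 mg

Let m(t) be the amount of dye. Volume: V(t) = V₀ + (Q_in − Q_out) t = 20.2 + 0.45900 t; V(44.9) = 40.809 m³.
Species balance (pure solvent in): dm/dt = −Q_out · m/V(t).
Separate: dm/m = −Q_out dt/V(t) ⇒ ln(m/m₀) = −(Q_out/(Q_in−Q_out)) ln(V/V₀).
m = m₀ (V₀/V)^(Q_out/(Q_in−Q_out)) = 70.7 × (20.2/40.809)^(0.91721) = 37.094 mg.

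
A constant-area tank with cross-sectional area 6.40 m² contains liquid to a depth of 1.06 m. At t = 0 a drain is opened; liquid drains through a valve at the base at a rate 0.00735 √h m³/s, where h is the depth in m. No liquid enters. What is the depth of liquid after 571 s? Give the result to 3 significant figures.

0.492 m

A dh/dt = −Q_out = −0.00735 √h.
Separate and integrate: 2(√h − √h₀) = −(0.00735/A) t.
√h = √1.06 − 0.00735·571/(2·6.40) = 1.0296 − 0.32788 = 0.70168.
h = 0.70168² = 0.49236 m.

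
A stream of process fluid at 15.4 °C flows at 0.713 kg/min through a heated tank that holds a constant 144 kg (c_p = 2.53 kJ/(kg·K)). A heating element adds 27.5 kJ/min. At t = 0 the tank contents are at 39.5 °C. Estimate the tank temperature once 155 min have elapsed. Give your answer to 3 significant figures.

Energy balance: M c_p dT/dt = ṁ c_p (T_in − T) + 27.5.
τ = M/ṁ = 201.96 min; T_ss = T_in + Q̇/(ṁ c_p) = 15.4 + 27.5/(0.713·2.53) = 30.645 °C.
This is linear first-order; T(t) = T_ss + (T₀ − T_ss) e^(−t/τ).
T(155) = 30.645 + (8.8552)·e^(−155/201.96) = 30.645 + (8.8552)·0.46419 = 34.755 °C.

34.8 °C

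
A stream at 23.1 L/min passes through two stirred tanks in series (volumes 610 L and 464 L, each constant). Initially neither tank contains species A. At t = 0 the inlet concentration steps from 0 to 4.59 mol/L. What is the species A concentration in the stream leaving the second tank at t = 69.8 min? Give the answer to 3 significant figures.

3.68 mol/L

Time constants: τᵢ = Vᵢ/Q for each well-mixed tank.
τ₁ = 610/23.1 = 26.407 min; τ₂ = 464/23.1 = 20.087 min.
Tank 1: C₁ = C_in(1 − e^(−t/τ₁)). Tank 2 (τ₁ ≠ τ₂): C₂ = C_in[1 − (τ₁ e^(−t/τ₁) − τ₂ e^(−t/τ₂))/(τ₁ − τ₂)].
At t = 69.8: e^(−t/τ₁) = 0.071130, e^(−t/τ₂) = 0.030963.
C₂ = 4.59·[1 − (26.407·0.071130 − 20.087·0.030963)/(6.3203)] = 4.59·0.80122 = 3.6776 mol/L.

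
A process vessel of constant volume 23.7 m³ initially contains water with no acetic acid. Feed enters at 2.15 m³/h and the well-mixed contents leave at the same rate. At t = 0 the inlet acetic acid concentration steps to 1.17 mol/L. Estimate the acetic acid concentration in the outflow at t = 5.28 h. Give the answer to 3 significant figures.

Transient balance on the dissolved component: V dC/dt = Q(C_in − C).
Rewrite as dC/dt + C/τ = C_in/τ, τ = V/Q = 11.023 h.
C approaches C_in exponentially: C(t) = C_in + (C₀ − C_in) e^(−t/τ).
C(5.28) = 1.17 + (0 − 1.17)·e^(−5.28/11.023) = 1.17 + (-1.1700)·0.61941 = 0.44529 mol/L.

0.445 mol/L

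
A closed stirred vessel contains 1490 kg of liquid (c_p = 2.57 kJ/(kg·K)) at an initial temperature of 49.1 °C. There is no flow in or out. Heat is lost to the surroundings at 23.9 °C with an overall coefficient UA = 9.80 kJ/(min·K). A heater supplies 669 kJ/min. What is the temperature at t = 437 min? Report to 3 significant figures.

78.1 °C

M c_p dT/dt = −UA(T − T_amb) + Q̇.
dT/dt = (T_ss − T)/τ with T_ss = T_amb + Q̇/UA = 23.9 + 669/9.80 = 92.165 °C, τ = M c_p/UA = 1490·2.57/9.80 = 390.74 min.
This is linear first-order; T(t) = T_ss + (T₀ − T_ss) e^(−t/τ).
T(437) = 92.165 + (-43.065)·0.32681 = 78.091 °C.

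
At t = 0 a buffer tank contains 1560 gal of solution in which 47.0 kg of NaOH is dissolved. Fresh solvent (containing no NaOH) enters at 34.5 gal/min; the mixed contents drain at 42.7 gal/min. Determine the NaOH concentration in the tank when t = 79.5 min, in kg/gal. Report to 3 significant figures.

0.00309 kg/gal

Let m(t) be the amount of NaOH. Volume: V(t) = V₀ + (Q_in − Q_out) t = 1560 − 8.2000 t; V(79.5) = 908.10 gal.
No NaOH enters, so dm/dt = −Q_out · (m/V).
dm/m = −Q_out dt/(V₀ − 8.2000 t); integrating gives ln(m/m₀) = −(Q_out/(Q_in−Q_out)) ln(V/V₀).
m = m₀ (V₀/V)^(Q_out/(Q_in−Q_out)) = 47.0 × (1560/908.10)^(-5.2073) = 2.8082 kg.
C = m/V = 2.8082/908.10 = 0.0030924 kg/gal.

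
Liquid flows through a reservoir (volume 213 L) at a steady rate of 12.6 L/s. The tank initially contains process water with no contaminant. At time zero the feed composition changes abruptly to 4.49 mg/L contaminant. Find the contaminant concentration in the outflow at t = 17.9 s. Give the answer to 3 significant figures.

2.93 mg/L

Transient balance on the dissolved component: V dC/dt = Q(C_in − C).
Time constant τ = V/Q = 213/12.6 = 16.905 s.
This is linear first-order; C(t) = C_in + (C₀ − C_in) e^(−t/τ).
C(17.9) = 4.49 + (0 − 4.49)·e^(−17.9/16.905) = 4.49 + (-4.4900)·0.34685 = 2.9327 mg/L.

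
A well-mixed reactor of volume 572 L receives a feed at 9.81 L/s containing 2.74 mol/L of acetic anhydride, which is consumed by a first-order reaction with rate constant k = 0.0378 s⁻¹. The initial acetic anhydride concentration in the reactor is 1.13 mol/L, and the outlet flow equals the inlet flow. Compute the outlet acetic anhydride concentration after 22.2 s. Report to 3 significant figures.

0.936 mol/L

Accumulation = in − out − consumed: V dC/dt = Q C_in − Q C − k V C.
dC/dt = (Q/V) C_in − (Q/V + k) C; effective rate a = Q/V + k = 0.017150 + 0.0378 = 0.054950 s⁻¹.
C_ss = Q C_in/(Q + kV) = 0.85517 mol/L; C(t) = C_ss + (C₀ − C_ss) e^(−a t).
C(22.2) = 0.85517 + (0.27483)·e^(−0.054950·22.2) = 0.85517 + (0.27483)·0.29526 = 0.93632 mol/L.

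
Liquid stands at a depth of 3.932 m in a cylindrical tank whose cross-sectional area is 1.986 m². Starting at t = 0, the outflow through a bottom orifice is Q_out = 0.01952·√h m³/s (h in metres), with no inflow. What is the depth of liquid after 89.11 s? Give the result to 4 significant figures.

With no inflow, A dh/dt = −0.01952 √h.
∫ h^(−1/2) dh = −(0.01952/A) ∫ dt, giving 2√h = 2√h₀ − (0.01952/A) t.
√h = √3.932 − 0.01952·89.11/(2·1.986) = 1.98293 − 0.437922 = 1.54500.
h = 1.54500² = 2.38704 m.

2.387 m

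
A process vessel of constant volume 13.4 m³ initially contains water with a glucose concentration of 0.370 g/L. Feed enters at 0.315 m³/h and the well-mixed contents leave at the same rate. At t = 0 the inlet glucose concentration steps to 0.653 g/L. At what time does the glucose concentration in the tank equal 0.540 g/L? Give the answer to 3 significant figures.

39.1 h

Accumulation = in − out for the solute gives V dC/dt = Q(C_in − C), so τ = V/Q = 42.540 h.
C(t) = C_in + (C₀ − C_in) e^(−t/τ). Set C = 0.540 and solve for t:
e^(−t/τ) = (C − C_in)/(C₀ − C_in) = (0.540 − 0.653)/(0.370 − 0.653) = 0.39929
t = −τ ln(…) = 42.540 × 0.91806 = 39.054 h.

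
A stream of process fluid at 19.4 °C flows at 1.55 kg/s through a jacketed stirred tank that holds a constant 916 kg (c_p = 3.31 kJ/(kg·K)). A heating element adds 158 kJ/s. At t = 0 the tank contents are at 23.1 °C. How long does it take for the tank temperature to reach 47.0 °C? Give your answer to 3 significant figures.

1260 s

M c_p dT/dt = ṁ c_p (T_in − T) + Q̇.
τ = M/ṁ = 590.97 s; T_ss = T_in + Q̇/(ṁ c_p) = 50.196 °C.
T(t) = T_ss + (T₀ − T_ss) e^(−t/τ). Set T = 47.0:
e^(−t/τ) = (47.0 − 50.196)/(23.1 − 50.196) = 0.11796
t = −590.97 · ln(0.11796) = 1263.1 s.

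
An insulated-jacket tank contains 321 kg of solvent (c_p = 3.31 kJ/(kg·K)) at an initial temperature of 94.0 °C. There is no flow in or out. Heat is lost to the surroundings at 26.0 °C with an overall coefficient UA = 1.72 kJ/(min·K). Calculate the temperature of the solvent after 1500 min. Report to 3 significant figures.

32.0 °C

M c_p dT/dt = −UA(T − T_amb).
dT/dt = (T_ss − T)/τ with T_ss = T_amb = 26.000 °C, τ = M c_p/UA = 321·3.31/1.72 = 617.74 min.
T approaches T_ss exponentially: T(t) = T_ss + (T₀ − T_ss) e^(−t/τ).
T(1500) = 26.000 + (68.000)·0.088194 = 31.997 °C.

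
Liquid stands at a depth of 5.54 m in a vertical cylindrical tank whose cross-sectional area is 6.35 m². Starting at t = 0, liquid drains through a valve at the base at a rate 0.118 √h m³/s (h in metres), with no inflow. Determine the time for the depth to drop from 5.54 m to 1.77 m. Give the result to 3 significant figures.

A dh/dt = −Q_out = −0.118 √h.
∫ h^(−1/2) dh = −(0.118/A) ∫ dt, giving 2√h = 2√h₀ − (0.118/A) t.
t = 2A(√h₀ − √h)/0.118 = 2·6.35·(√5.54 − √1.77)/0.118
  = 12.700 × (2.3537 − 1.3304) / 0.118 = 110.14 s.

110 s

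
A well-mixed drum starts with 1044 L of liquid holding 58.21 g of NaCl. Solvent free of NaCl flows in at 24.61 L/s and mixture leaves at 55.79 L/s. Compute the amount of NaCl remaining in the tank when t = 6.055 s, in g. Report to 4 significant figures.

Total volume: dV/dt = Q_in − Q_out = -31.1800 L/s, so V(t) = 1044 − 31.1800 t and V(6.055) = 855.205 L.
No NaCl enters, so dm/dt = −Q_out · (m/V).
Separate: dm/m = −Q_out dt/V(t) ⇒ ln(m/m₀) = −(Q_out/(Q_in−Q_out)) ln(V/V₀).
m = m₀ (V₀/V)^(Q_out/(Q_in−Q_out)) = 58.21 × (1044/855.205)^(-1.78929) = 40.7372 g.

40.74 g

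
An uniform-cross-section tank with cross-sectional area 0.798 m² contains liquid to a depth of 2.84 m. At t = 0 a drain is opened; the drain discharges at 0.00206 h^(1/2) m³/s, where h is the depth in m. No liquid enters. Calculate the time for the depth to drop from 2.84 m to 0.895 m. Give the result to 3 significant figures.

573 s

With no inflow, A dh/dt = −0.00206 √h.
Separate and integrate: 2(√h − √h₀) = −(0.00206/A) t.
t = 2A(√h₀ − √h)/0.00206 = 2·0.798·(√2.84 − √0.895)/0.00206
  = 1.5960 × (1.6852 − 0.94604) / 0.00206 = 572.69 s.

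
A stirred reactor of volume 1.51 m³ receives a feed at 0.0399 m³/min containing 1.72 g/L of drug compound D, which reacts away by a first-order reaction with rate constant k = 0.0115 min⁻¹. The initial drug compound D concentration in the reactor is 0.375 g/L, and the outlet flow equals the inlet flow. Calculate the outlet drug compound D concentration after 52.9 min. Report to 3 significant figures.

Species balance: V dC/dt = Q C_in − Q C − k V C.
dC/dt = (Q/V) C_in − (Q/V + k) C; effective rate a = Q/V + k = 0.026424 + 0.0115 = 0.037924 min⁻¹.
C_ss = Q C_in/(Q + kV) = 1.1984 g/L; C(t) = C_ss + (C₀ − C_ss) e^(−a t).
C(52.9) = 1.1984 + (-0.82343)·e^(−0.037924·52.9) = 1.1984 + (-0.82343)·0.13450 = 1.0877 g/L.

1.09 g/L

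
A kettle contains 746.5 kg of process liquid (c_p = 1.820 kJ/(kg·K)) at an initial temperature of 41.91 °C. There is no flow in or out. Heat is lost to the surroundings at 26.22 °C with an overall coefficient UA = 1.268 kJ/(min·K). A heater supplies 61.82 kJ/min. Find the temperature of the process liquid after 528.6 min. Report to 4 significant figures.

M c_p dT/dt = −UA(T − T_amb) + Q̇.
dT/dt = (T_ss − T)/τ with T_ss = T_amb + Q̇/UA = 26.22 + 61.82/1.268 = 74.9739 °C, τ = M c_p/UA = 746.5·1.820/1.268 = 1071.47 min.
Integrating: T(t) = T_ss + (T₀ − T_ss) e^(−t/τ).
T(528.6) = 74.9739 + (-33.0639)·0.610584 = 54.7856 °C.

54.79 °C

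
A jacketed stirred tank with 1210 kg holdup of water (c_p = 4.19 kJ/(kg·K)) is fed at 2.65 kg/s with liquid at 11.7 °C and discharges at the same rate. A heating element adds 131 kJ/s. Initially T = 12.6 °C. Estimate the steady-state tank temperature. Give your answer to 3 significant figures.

Energy balance: M c_p dT/dt = ṁ c_p (T_in − T) + 131.
At steady state dT/dt = 0 ⇒ T_ss = T_in + Q̇/(ṁ c_p) = 11.7 + 131/(2.65·4.19) = 23.498 °C.

23.5 °C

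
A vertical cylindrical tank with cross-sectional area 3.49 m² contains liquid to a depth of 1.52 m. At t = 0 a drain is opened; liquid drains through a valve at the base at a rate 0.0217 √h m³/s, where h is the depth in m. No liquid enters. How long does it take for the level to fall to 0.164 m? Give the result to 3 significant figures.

266 s

With no inflow, A dh/dt = −0.0217 √h.
Separate and integrate: 2(√h − √h₀) = −(0.0217/A) t.
t = 2A(√h₀ − √h)/0.0217 = 2·3.49·(√1.52 − √0.164)/0.0217
  = 6.9800 × (1.2329 − 0.40497) / 0.0217 = 266.31 s.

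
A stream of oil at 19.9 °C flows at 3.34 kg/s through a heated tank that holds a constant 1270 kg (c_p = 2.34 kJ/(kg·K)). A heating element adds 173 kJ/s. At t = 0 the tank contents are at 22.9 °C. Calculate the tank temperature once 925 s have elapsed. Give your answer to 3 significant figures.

40.4 °C

M c_p dT/dt = ṁ c_p (T_in − T) + Q̇.
Rearrange: dT/dt = (T_ss − T)/τ with τ = M/ṁ = 380.24 s and T_ss = T_in + Q̇/(ṁ c_p) = 42.035 °C.
Integrating: T(t) = T_ss + (T₀ − T_ss) e^(−t/τ).
T(925) = 42.035 + (-19.135)·e^(−925/380.24) = 42.035 + (-19.135)·0.087801 = 40.355 °C.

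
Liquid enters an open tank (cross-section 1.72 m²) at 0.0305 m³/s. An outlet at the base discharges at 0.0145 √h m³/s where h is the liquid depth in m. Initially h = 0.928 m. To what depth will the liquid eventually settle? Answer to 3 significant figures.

4.42 m

Level balance: A dh/dt = 0.0305 − 0.0145 √h. Setting dh/dt = 0:
Q_in = 0.0145 √h_ss ⇒ √h_ss = 0.0305/0.0145 = 2.1034.
h_ss = 2.1034² = 4.4245 m. (Since h₀ = 0.928 m < h_ss, the level will rise toward this value.)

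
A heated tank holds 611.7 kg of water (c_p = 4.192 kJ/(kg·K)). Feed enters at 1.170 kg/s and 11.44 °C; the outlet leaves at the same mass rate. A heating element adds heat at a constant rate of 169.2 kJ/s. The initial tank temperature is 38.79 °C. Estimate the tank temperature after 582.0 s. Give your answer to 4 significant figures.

M c_p dT/dt = ṁ c_p (T_in − T) + Q̇.
Rearrange: dT/dt = (T_ss − T)/τ with τ = M/ṁ = 522.821 s and T_ss = T_in + Q̇/(ṁ c_p) = 45.9379 °C.
Integrating: T(t) = T_ss + (T₀ − T_ss) e^(−t/τ).
T(582.0) = 45.9379 + (-7.14794)·e^(−582.0/522.821) = 45.9379 + (-7.14794)·0.328508 = 43.5898 °C.

43.59 °C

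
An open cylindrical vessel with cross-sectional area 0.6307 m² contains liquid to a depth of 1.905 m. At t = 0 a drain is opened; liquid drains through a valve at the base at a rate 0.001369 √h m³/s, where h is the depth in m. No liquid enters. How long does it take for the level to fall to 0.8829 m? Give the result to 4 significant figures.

406.0 s

A dh/dt = −Q_out = −0.001369 √h.
Separate and integrate: 2(√h − √h₀) = −(0.001369/A) t.
t = 2A(√h₀ − √h)/0.001369 = 2·0.6307·(√1.905 − √0.8829)/0.001369
  = 1.26140 × (1.38022 − 0.939628) / 0.001369 = 405.961 s.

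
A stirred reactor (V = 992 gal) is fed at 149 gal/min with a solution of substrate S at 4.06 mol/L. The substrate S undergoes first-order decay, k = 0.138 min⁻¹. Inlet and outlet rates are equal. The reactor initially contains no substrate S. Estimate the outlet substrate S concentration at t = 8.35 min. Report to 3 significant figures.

1.93 mol/L

Species balance: V dC/dt = Q C_in − Q C − k V C.
This is linear with rate a = Q/V + k = 0.28820 min⁻¹.
C_ss = Q C_in/(Q + kV) = 2.1159 mol/L; C(t) = C_ss + (C₀ − C_ss) e^(−a t).
C(8.35) = 2.1159 + (-2.1159)·e^(−0.28820·8.35) = 2.1159 + (-2.1159)·0.090132 = 1.9252 mol/L.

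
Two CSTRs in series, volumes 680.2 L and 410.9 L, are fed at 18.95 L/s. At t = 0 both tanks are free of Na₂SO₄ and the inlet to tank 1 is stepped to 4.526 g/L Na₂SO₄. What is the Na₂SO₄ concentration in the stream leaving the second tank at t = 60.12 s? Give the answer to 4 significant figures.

Species balance on tank i: dCᵢ/dt = (Cᵢ₋₁ − Cᵢ)/τᵢ with τᵢ = Vᵢ/Q.
τ₁ = 680.2/18.95 = 35.8945 s; τ₂ = 410.9/18.95 = 21.6834 s.
Solving the cascade with C₁(0)=C₂(0)=0 gives C₂(t) = C_in[1 − (τ₁ e^(−t/τ₁) − τ₂ e^(−t/τ₂))/(τ₁ − τ₂)].
At t = 60.12: e^(−t/τ₁) = 0.187325, e^(−t/τ₂) = 0.0624974.
C₂ = 4.526·[1 − (35.8945·0.187325 − 21.6834·0.0624974)/(14.2111)] = 4.526·0.622212 = 2.81613 g/L.

2.816 g/L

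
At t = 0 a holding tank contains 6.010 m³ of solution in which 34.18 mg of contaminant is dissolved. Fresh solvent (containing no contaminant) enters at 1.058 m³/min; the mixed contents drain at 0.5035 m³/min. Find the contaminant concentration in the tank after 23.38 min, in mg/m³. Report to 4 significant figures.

Let m(t) be the amount of contaminant. Volume: V(t) = V₀ + (Q_in − Q_out) t = 6.010 + 0.554500 t; V(23.38) = 18.9742 m³.
Solute balance: dm/dt = 0 − Q_out C = −Q_out m/V(t).
dm/m = −Q_out dt/(V₀ + 0.554500 t); integrating gives ln(m/m₀) = −(Q_out/(Q_in−Q_out)) ln(V/V₀).
m = m₀ (V₀/V)^(Q_out/(Q_in−Q_out)) = 34.18 × (6.010/18.9742)^(0.908025) = 12.0339 mg.
C = m/V = 12.0339/18.9742 = 0.634222 mg/m³.

0.6342 mg/m³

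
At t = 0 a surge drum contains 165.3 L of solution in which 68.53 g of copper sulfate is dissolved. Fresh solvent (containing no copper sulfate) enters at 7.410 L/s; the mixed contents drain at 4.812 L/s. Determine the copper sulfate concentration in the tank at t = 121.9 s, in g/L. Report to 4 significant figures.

Total volume: dV/dt = Q_in − Q_out = 2.59800 L/s, so V(t) = 165.3 + 2.59800 t and V(121.9) = 481.996 L.
Solute balance: dm/dt = 0 − Q_out C = −Q_out m/V(t).
Separate: dm/m = −Q_out dt/V(t) ⇒ ln(m/m₀) = −(Q_out/(Q_in−Q_out)) ln(V/V₀).
m = m₀ (V₀/V)^(Q_out/(Q_in−Q_out)) = 68.53 × (165.3/481.996)^(1.85219) = 9.44137 g.
C = m/V = 9.44137/481.996 = 0.0195881 g/L.

0.01959 g/L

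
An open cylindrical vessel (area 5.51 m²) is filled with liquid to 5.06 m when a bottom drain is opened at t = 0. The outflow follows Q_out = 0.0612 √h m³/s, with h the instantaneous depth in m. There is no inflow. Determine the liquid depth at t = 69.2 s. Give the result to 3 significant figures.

Volume balance on the tank: A dh/dt = −0.0612 √h.
∫ h^(−1/2) dh = −(0.0612/A) ∫ dt, giving 2√h = 2√h₀ − (0.0612/A) t.
√h = √5.06 − 0.0612·69.2/(2·5.51) = 2.2494 − 0.38430 = 1.8651.
h = 1.8651² = 3.4787 m.

3.48 m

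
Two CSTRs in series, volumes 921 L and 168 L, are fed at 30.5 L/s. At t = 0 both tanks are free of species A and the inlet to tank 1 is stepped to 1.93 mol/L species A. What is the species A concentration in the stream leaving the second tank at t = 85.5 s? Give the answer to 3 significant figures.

Each tank obeys Vᵢ dCᵢ/dt = Q(Cᵢ₋₁ − Cᵢ), so τᵢ = Vᵢ/Q.
τ₁ = 921/30.5 = 30.197 s; τ₂ = 168/30.5 = 5.5082 s.
Tank 1: C₁ = C_in(1 − e^(−t/τ₁)). Tank 2 (τ₁ ≠ τ₂): C₂ = C_in[1 − (τ₁ e^(−t/τ₁) − τ₂ e^(−t/τ₂))/(τ₁ − τ₂)].
At t = 85.5: e^(−t/τ₁) = 0.058928, e^(−t/τ₂) = 1.8144e-07.
C₂ = 1.93·[1 − (30.197·0.058928 − 5.5082·1.8144e-07)/(24.689)] = 1.93·0.92792 = 1.7909 mol/L.

1.79 mol/L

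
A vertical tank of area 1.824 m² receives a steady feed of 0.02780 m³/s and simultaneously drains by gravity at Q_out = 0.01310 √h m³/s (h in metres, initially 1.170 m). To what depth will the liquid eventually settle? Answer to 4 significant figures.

4.503 m

Volume balance on the tank: A dh/dt = Q_in − 0.01310 √h. At steady state dh/dt = 0:
Q_in = 0.01310 √h_ss ⇒ √h_ss = 0.02780/0.01310 = 2.12214.
h_ss = 2.12214² = 4.50347 m. (Since h₀ = 1.170 m < h_ss, the level will rise toward this value.)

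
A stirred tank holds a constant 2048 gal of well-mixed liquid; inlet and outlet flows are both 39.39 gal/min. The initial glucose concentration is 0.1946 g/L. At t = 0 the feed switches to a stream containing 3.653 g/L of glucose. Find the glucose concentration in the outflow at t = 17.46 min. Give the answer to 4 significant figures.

1.181 g/L

Accumulation = in − out for the solute gives V dC/dt = Q(C_in − C).
So dC/dt = (C_in − C)/τ with τ = V/Q = 2048/39.39 = 51.9929 min.
Solution: C(t) = C_in + (C₀ − C_in) e^(−t/τ).
C(17.46) = 3.653 + (0.1946 − 3.653)·e^(−17.46/51.9929) = 3.653 + (-3.45840)·0.714755 = 1.18109 g/L.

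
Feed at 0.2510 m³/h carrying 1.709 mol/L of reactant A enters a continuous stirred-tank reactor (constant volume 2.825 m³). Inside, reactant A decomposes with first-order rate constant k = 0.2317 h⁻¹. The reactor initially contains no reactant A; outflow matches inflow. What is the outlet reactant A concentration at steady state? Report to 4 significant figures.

0.4737 mol/L

Species balance: V dC/dt = Q C_in − Q C − k V C.
Steady state (dC/dt = 0): C_ss = Q C_in/(Q + kV) = C_in/(1 + kV/Q).
C_ss = 0.2510·1.709/(0.2510 + 0.2317·2.825) = 0.428959/0.905552 = 0.473699 mol/L.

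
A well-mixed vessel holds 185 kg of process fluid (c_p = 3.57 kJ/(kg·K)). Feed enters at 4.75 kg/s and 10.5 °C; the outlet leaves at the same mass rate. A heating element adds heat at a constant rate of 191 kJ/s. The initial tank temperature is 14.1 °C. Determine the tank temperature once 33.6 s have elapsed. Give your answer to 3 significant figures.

First-law balance (no shaft work): M c_p dT/dt = ṁ c_p (T_in − T) + 191.
Rearrange: dT/dt = (T_ss − T)/τ with τ = M/ṁ = 38.947 s and T_ss = T_in + Q̇/(ṁ c_p) = 21.763 °C.
Solution: T(t) = T_ss + (T₀ − T_ss) e^(−t/τ).
T(33.6) = 21.763 + (-7.6635)·e^(−33.6/38.947) = 21.763 + (-7.6635)·0.42202 = 18.529 °C.

18.5 °C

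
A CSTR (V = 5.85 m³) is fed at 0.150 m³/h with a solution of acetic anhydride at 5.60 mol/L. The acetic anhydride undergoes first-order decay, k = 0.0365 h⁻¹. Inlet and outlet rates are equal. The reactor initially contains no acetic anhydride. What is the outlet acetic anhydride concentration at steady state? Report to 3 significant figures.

2.31 mol/L

Accumulation = in − out − consumed: V dC/dt = Q C_in − Q C − k V C.
Steady state (dC/dt = 0): C_ss = Q C_in/(Q + kV) = C_in/(1 + kV/Q).
C_ss = 0.150·5.60/(0.150 + 0.0365·5.85) = 0.84000/0.36352 = 2.3107 mol/L.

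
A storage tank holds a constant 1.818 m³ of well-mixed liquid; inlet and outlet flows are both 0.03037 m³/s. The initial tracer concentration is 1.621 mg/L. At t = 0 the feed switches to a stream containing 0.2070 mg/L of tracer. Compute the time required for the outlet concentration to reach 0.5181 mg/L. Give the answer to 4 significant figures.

90.63 s

Accumulation = in − out for the solute gives V dC/dt = Q(C_in − C), so τ = V/Q = 59.8617 s.
C(t) = C_in + (C₀ − C_in) e^(−t/τ). Set C = 0.5181 and solve for t:
e^(−t/τ) = (C − C_in)/(C₀ − C_in) = (0.5181 − 0.2070)/(1.621 − 0.2070) = 0.220014
t = −τ ln(…) = 59.8617 × 1.51406 = 90.6344 s.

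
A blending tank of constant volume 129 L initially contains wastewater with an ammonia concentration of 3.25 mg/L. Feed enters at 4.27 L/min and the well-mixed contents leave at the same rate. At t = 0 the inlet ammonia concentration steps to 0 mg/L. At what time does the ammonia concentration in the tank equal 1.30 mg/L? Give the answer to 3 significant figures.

Accumulation = in − out for the solute gives V dC/dt = Q(C_in − C), so τ = V/Q = 30.211 min.
C(t) = C_in + (C₀ − C_in) e^(−t/τ). Set C = 1.30 and solve for t:
e^(−t/τ) = (C − C_in)/(C₀ − C_in) = (1.30 − 0)/(3.25 − 0) = 0.40000
t = −τ ln(…) = 30.211 × 0.91629 = 27.682 min.

27.7 min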